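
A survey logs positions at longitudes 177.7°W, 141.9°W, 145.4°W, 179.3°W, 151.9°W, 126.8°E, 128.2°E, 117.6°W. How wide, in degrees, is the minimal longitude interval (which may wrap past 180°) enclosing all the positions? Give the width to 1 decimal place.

115.6°

Sort the longitudes: -179.3°, -177.7°, -151.9°, -145.4°, -141.9°, -117.6°, +126.8°, +128.2°.
Eastward gaps between consecutive values (wrapping around): 1.6°, 25.8°, 6.5°, 3.5°, 24.3°, 244.4°, 1.4°, 52.5°.
Largest gap = 244.4° ⇒ minimal covering band is its complement: 360° − 244.4° = 115.6°.
Band runs from +126.8° eastward to -117.6°, crossing the antimeridian.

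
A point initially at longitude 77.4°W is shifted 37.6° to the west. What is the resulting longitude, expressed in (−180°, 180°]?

Start at -77.4°; shift −37.6° → -115.0°.
-115.0° already lies in (−180°, 180°].

115.0°W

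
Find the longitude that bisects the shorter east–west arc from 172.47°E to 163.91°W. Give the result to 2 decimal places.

Signed shortest Δλ from +172.47° to -163.91° is +23.62°.
Midpoint longitude = +172.47° + (+23.62°)/2 = +172.47° + 11.81° = +184.28°.
Normalise into (−180°, 180°]: -175.72°.
(The naïve average (+172.47 + -163.91)/2 = 4.28° is on the wrong side of the globe.)

175.72°W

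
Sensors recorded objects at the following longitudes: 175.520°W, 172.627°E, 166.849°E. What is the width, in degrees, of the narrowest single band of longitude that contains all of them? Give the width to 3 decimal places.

17.631°

Sort the longitudes: -175.520°, +166.849°, +172.627°.
Eastward gaps between consecutive values (wrapping around): 342.369°, 5.778°, 11.853°.
Largest gap = 342.369° ⇒ minimal covering band is its complement: 360° − 342.369° = 17.631°.
Band runs from +166.849° eastward to -175.520°, crossing the antimeridian.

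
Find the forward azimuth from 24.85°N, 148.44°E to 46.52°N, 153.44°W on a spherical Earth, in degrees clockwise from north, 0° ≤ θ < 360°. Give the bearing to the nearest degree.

49°

Δλ = -153.44 − 148.44 = -301.88°; wrapped into (−180°, 180°]: 58.12°.
θ = atan2( sin Δλ · cos φ₂ , cos φ₁ · sin φ₂ − sin φ₁ · cos φ₂ · cos Δλ )
  = atan2(0.58431, 0.50571) = 49.124° → normalised to [0°, 360°): 49.124°.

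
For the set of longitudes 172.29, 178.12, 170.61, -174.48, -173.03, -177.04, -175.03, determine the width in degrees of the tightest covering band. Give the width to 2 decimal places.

Sort the longitudes: -177.04°, -175.03°, -174.48°, -173.03°, +170.61°, +172.29°, +178.12°.
Eastward gaps between consecutive values (wrapping around): 2.01°, 0.55°, 1.45°, 343.64°, 1.68°, 5.83°, 4.84°.
Largest gap = 343.64° ⇒ minimal covering band is its complement: 360° − 343.64° = 16.36°.
Band runs from +170.61° eastward to -173.03°, crossing the antimeridian.

16.36°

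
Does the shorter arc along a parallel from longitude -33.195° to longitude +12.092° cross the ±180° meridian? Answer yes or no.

No

Signed shortest Δλ = ((12.092 − -33.195 + 180) mod 360) − 180 = 45.287°.
Going east by 45.287° from -33.195° reaches +12.092° without touching 180°.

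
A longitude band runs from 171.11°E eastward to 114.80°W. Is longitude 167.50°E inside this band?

No

Band width going east from +171.11° to -114.80°: ((-114.80 − 171.11) mod 360) = 74.09°.
Offset of +167.50° east of the west edge: ((167.50 − 171.11) mod 360) = 356.39°.
356.39° > 74.09° ⇒ outside.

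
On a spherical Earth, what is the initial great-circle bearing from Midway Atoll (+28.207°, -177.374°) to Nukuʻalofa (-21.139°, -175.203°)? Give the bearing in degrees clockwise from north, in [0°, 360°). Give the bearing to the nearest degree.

Δλ = -175.203 − -177.374 = 2.171°.
θ = atan2( sin Δλ · cos φ₂ , cos φ₁ · sin φ₂ − sin φ₁ · cos φ₂ · cos Δλ )
  = atan2(0.03533, -0.75834) = 177.332° → normalised to [0°, 360°): 177.332°.

177°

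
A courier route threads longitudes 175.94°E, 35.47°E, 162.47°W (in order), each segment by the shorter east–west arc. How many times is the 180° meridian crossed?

1

Leg 1: +175.94° → +35.47°, shortest Δλ = -140.47° (west) — does not cross 180°.
Leg 2: +35.47° → -162.47°, shortest Δλ = 162.06° (east) — crosses 180°.
Total crossings: 1.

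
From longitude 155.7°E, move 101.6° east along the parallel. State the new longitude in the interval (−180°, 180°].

102.7°W

Start at +155.7°; shift +101.6° → +257.3°.
+257.3° lies outside (−180°, 180°]; subtract 360° → -102.7°.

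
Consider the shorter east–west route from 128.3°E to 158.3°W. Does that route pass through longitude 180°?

Naïve |-158.3 − 128.3| = 286.6° > 180°, so the shorter arc goes the other way round — across 180°.
Signed shortest Δλ = ((-158.3 − 128.3 + 180) mod 360) − 180 = 73.4°.
Going east by 73.4° from +128.3° passes through 180° before reaching -158.3°.

Yes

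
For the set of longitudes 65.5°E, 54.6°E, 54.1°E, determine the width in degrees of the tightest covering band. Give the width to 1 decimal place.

Sort the longitudes: +54.1°, +54.6°, +65.5°.
Eastward gaps between consecutive values (wrapping around): 0.5°, 10.9°, 348.6°.
Largest gap = 348.6° ⇒ minimal covering band is its complement: 360° − 348.6° = 11.4°.
Band runs from +54.1° eastward to +65.5°.

11.4°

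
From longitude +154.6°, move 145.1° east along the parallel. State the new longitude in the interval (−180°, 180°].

-60.3°

Start at +154.6°; shift +145.1° → +299.7°.
+299.7° lies outside (−180°, 180°]; subtract 360° → -60.3°.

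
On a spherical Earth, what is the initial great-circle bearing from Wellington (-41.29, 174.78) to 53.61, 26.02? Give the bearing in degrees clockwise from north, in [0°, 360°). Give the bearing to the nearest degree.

Δλ = 26.02 − 174.78 = -148.76°.
θ = atan2( sin Δλ · cos φ₂ , cos φ₁ · sin φ₂ − sin φ₁ · cos φ₂ · cos Δλ )
  = atan2(-0.30769, 0.27014) = -48.718° → normalised to [0°, 360°): 311.282°.

311°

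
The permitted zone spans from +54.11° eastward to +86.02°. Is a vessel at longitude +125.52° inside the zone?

No

Band width going east from +54.11° to +86.02°: ((86.02 − 54.11) mod 360) = 31.91°.
Offset of +125.52° east of the west edge: ((125.52 − 54.11) mod 360) = 71.41°.
71.41° > 31.91° ⇒ outside.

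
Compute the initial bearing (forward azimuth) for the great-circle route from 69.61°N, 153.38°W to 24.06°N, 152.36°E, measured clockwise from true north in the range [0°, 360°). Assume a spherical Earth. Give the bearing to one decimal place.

Δλ = 152.36 − -153.38 = 305.74°; wrapped into (−180°, 180°]: -54.26°.
θ = atan2( sin Δλ · cos φ₂ , cos φ₁ · sin φ₂ − sin φ₁ · cos φ₂ · cos Δλ )
  = atan2(-0.74116, -0.35790) = -115.775° → normalised to [0°, 360°): 244.225°.

244.2°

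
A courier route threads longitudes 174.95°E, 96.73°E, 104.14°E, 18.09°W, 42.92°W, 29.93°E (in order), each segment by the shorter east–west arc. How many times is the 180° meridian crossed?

0

Leg 1: +174.95° → +96.73°, shortest Δλ = -78.22° (west) — does not cross 180°.
Leg 2: +96.73° → +104.14°, shortest Δλ = 7.41° (east) — does not cross 180°.
Leg 3: +104.14° → -18.09°, shortest Δλ = -122.23° (west) — does not cross 180°.
Leg 4: -18.09° → -42.92°, shortest Δλ = -24.83° (west) — does not cross 180°.
Leg 5: -42.92° → +29.93°, shortest Δλ = 72.85° (east) — does not cross 180°.
Total crossings: 0.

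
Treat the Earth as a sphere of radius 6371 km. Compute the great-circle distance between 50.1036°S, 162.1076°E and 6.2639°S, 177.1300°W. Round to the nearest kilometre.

Δλ = -177.1300 − 162.1076 = -339.2376°; wrapped into (−180°, 180°]: 20.7624°.
Δφ = -6.2639 − -50.1036 = 43.8397°.
a = sin²(Δφ/2) + cos φ₁ · cos φ₂ · sin²(Δλ/2) = 0.160062.
c = 2·atan2(√a, √(1−a)) = 0.82320 rad → d = 6371·c ≈ 5244.63 km.

5245 km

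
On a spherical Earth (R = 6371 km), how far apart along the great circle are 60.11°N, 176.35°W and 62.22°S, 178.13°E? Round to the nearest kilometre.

Δλ = 178.13 − -176.35 = 354.48°; wrapped into (−180°, 180°]: -5.52°.
Δφ = -62.22 − 60.11 = -122.33°.
a = sin²(Δφ/2) + cos φ₁ · cos φ₂ · sin²(Δλ/2) = 0.767936.
c = 2·atan2(√a, √(1−a)) = 2.13634 rad → d = 6371·c ≈ 13610.60 km.

13611 km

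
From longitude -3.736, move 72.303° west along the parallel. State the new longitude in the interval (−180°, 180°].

Start at -3.736°; shift −72.303° → -76.039°.
-76.039° already lies in (−180°, 180°].

-76.039°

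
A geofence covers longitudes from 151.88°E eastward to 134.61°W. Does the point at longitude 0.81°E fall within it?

Band width going east from +151.88° to -134.61°: ((-134.61 − 151.88) mod 360) = 73.51°.
Offset of +0.81° east of the west edge: ((0.81 − 151.88) mod 360) = 208.93°.
208.93° > 73.51° ⇒ outside.

No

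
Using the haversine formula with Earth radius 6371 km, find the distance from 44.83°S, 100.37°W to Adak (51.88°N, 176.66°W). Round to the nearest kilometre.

Δλ = -176.66 − -100.37 = -76.29°.
Δφ = 51.88 − -44.83 = 96.71°.
a = sin²(Δφ/2) + cos φ₁ · cos φ₂ · sin²(Δλ/2) = 0.725440.
c = 2·atan2(√a, √(1−a)) = 2.03855 rad → d = 6371·c ≈ 12987.59 km.

12988 km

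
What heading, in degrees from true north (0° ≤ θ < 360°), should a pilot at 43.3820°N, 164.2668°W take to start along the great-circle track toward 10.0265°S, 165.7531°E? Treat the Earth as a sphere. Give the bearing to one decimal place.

Δλ = 165.7531 − -164.2668 = 330.0199°; wrapped into (−180°, 180°]: -29.9801°.
θ = atan2( sin Δλ · cos φ₂ , cos φ₁ · sin φ₂ − sin φ₁ · cos φ₂ · cos Δλ )
  = atan2(-0.49207, -0.71241) = -145.367° → normalised to [0°, 360°): 214.633°.

214.6°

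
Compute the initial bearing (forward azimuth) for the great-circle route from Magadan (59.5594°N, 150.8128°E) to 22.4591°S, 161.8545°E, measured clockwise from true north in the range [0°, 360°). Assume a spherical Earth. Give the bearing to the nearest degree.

170°

Δλ = 161.8545 − 150.8128 = 11.0417°.
θ = atan2( sin Δλ · cos φ₂ , cos φ₁ · sin φ₂ − sin φ₁ · cos φ₂ · cos Δλ )
  = atan2(0.17700, -0.97556) = 169.717° → normalised to [0°, 360°): 169.717°.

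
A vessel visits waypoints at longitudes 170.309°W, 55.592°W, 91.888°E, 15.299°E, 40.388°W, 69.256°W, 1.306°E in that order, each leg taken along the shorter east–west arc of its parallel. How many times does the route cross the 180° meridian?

0

Leg 1: -170.309° → -55.592°, shortest Δλ = 114.717° (east) — does not cross 180°.
Leg 2: -55.592° → +91.888°, shortest Δλ = 147.48° (east) — does not cross 180°.
Leg 3: +91.888° → +15.299°, shortest Δλ = -76.589° (west) — does not cross 180°.
Leg 4: +15.299° → -40.388°, shortest Δλ = -55.687° (west) — does not cross 180°.
Leg 5: -40.388° → -69.256°, shortest Δλ = -28.868° (west) — does not cross 180°.
Leg 6: -69.256° → +1.306°, shortest Δλ = 70.562° (east) — does not cross 180°.
Total crossings: 0.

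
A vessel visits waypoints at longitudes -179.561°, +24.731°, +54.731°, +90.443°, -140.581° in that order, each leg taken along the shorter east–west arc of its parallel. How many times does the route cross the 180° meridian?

2

Leg 1: -179.561° → +24.731°, shortest Δλ = -155.708° (west) — crosses 180°.
Leg 2: +24.731° → +54.731°, shortest Δλ = 30.0° (east) — does not cross 180°.
Leg 3: +54.731° → +90.443°, shortest Δλ = 35.712° (east) — does not cross 180°.
Leg 4: +90.443° → -140.581°, shortest Δλ = 128.976° (east) — crosses 180°.
Total crossings: 2.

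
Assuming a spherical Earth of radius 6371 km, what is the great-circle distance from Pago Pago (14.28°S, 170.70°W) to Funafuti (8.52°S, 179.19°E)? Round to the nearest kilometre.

Δλ = 179.19 − -170.70 = 349.89°; wrapped into (−180°, 180°]: -10.11°.
Δφ = -8.52 − -14.28 = 5.76°.
a = sin²(Δφ/2) + cos φ₁ · cos φ₂ · sin²(Δλ/2) = 0.009965.
c = 2·atan2(√a, √(1−a)) = 0.19999 rad → d = 6371·c ≈ 1274.11 km.

1274 km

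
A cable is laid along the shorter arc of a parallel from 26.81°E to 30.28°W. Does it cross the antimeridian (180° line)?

No

Signed shortest Δλ = ((-30.28 − 26.81 + 180) mod 360) − 180 = -57.09°.
Going west by 57.09° from +26.81° reaches -30.28° without touching 180°.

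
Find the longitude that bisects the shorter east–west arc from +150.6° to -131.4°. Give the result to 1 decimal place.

-170.4°

Signed shortest Δλ from +150.6° to -131.4° is +78.0°.
Midpoint longitude = +150.6° + (+78.0°)/2 = +150.6° + 39.0° = +189.6°.
Normalise into (−180°, 180°]: -170.4°.
(The naïve average (+150.6 + -131.4)/2 = 9.6° is on the wrong side of the globe.)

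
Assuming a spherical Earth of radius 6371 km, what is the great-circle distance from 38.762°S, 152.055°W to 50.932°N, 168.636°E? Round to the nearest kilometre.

10683 km

Δλ = 168.636 − -152.055 = 320.691°; wrapped into (−180°, 180°]: -39.309°.
Δφ = 50.932 − -38.762 = 89.694°.
a = sin²(Δφ/2) + cos φ₁ · cos φ₂ · sin²(Δλ/2) = 0.552925.
c = 2·atan2(√a, √(1−a)) = 1.67685 rad → d = 6371·c ≈ 10683.18 km.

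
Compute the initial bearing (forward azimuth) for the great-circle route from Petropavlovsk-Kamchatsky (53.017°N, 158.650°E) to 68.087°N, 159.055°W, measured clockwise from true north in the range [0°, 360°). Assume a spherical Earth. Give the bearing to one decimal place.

Δλ = -159.055 − 158.650 = -317.705°; wrapped into (−180°, 180°]: 42.295°.
θ = atan2( sin Δλ · cos φ₂ , cos φ₁ · sin φ₂ − sin φ₁ · cos φ₂ · cos Δλ )
  = atan2(0.25114, 0.33760) = 36.646° → normalised to [0°, 360°): 36.646°.

36.6°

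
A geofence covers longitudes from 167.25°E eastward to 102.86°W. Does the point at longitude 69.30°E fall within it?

Band width going east from +167.25° to -102.86°: ((-102.86 − 167.25) mod 360) = 89.89°.
Offset of +69.30° east of the west edge: ((69.30 − 167.25) mod 360) = 262.05°.
262.05° > 89.89° ⇒ outside.

No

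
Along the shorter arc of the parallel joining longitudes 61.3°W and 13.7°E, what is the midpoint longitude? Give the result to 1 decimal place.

23.8°W

Signed shortest Δλ from -61.3° to +13.7° is +75.0°.
Midpoint longitude = -61.3° + (+75.0°)/2 = -61.3° + 37.5° = -23.8°.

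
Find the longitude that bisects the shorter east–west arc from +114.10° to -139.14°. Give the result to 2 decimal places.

+167.48°

Signed shortest Δλ from +114.10° to -139.14° is +106.76°.
Midpoint longitude = +114.10° + (+106.76°)/2 = +114.10° + 53.38° = +167.48°.
(The naïve average (+114.10 + -139.14)/2 = -12.52° is on the wrong side of the globe.)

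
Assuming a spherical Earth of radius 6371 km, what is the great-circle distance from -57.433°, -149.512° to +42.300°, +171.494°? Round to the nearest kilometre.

11668 km

Δλ = 171.494 − -149.512 = 321.006°; wrapped into (−180°, 180°]: -38.994°.
Δφ = 42.300 − -57.433 = 99.733°.
a = sin²(Δφ/2) + cos φ₁ · cos φ₂ · sin²(Δλ/2) = 0.628878.
c = 2·atan2(√a, √(1−a)) = 1.83150 rad → d = 6371·c ≈ 11668.46 km.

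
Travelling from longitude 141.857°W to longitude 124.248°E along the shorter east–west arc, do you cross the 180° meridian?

Naïve |124.248 − -141.857| = 266.105° > 180°, so the shorter arc goes the other way round — across 180°.
Signed shortest Δλ = ((124.248 − -141.857 + 180) mod 360) − 180 = -93.895°.
Going west by 93.895° from -141.857° passes through 180° before reaching +124.248°.

Yes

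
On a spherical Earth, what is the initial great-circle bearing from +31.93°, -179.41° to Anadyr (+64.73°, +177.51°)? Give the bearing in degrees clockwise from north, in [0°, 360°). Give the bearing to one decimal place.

357.6°

Δλ = 177.51 − -179.41 = 356.92°; wrapped into (−180°, 180°]: -3.08°.
θ = atan2( sin Δλ · cos φ₂ , cos φ₁ · sin φ₂ − sin φ₁ · cos φ₂ · cos Δλ )
  = atan2(-0.02294, 0.54203) = -2.423° → normalised to [0°, 360°): 357.577°.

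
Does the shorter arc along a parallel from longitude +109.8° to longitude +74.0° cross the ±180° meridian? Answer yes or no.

No

Signed shortest Δλ = ((74.0 − 109.8 + 180) mod 360) − 180 = -35.8°.
Going west by 35.8° from +109.8° reaches +74.0° without touching 180°.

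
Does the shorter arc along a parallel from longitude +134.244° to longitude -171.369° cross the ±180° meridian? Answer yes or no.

Naïve |-171.369 − 134.244| = 305.613° > 180°, so the shorter arc goes the other way round — across 180°.
Signed shortest Δλ = ((-171.369 − 134.244 + 180) mod 360) − 180 = 54.387°.
Going east by 54.387° from +134.244° passes through 180° before reaching -171.369°.

Yes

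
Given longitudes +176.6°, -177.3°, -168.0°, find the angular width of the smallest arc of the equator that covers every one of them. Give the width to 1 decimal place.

Sort the longitudes: -177.3°, -168.0°, +176.6°.
Eastward gaps between consecutive values (wrapping around): 9.3°, 344.6°, 6.1°.
Largest gap = 344.6° ⇒ minimal covering band is its complement: 360° − 344.6° = 15.4°.
Band runs from +176.6° eastward to -168.0°, crossing the antimeridian.

15.4°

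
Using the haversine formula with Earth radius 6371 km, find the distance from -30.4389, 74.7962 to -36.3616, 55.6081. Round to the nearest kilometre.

1895 km

Δλ = 55.6081 − 74.7962 = -19.1881°.
Δφ = -36.3616 − -30.4389 = -5.9227°.
a = sin²(Δφ/2) + cos φ₁ · cos φ₂ · sin²(Δλ/2) = 0.021955.
c = 2·atan2(√a, √(1−a)) = 0.29744 rad → d = 6371·c ≈ 1894.99 km.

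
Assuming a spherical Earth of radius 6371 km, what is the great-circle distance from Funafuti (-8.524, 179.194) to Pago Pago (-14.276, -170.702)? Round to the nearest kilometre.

1273 km

Δλ = -170.702 − 179.194 = -349.896°; wrapped into (−180°, 180°]: 10.104°.
Δφ = -14.276 − -8.524 = -5.752°.
a = sin²(Δφ/2) + cos φ₁ · cos φ₂ · sin²(Δλ/2) = 0.009950.
c = 2·atan2(√a, √(1−a)) = 0.19983 rad → d = 6371·c ≈ 1273.10 km.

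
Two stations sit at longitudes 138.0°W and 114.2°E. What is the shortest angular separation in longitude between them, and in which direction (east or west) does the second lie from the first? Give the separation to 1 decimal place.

Raw difference: 114.2 − -138.0 = 252.2°.
Normalise into (−180°, 180°]: 252.2° − 360° = -107.8°.
Negative ⇒ the second point lies to the west; separation 107.8°.

107.8° west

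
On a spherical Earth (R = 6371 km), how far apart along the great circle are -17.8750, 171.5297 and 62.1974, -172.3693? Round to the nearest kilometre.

Δλ = -172.3693 − 171.5297 = -343.8990°; wrapped into (−180°, 180°]: 16.1010°.
Δφ = 62.1974 − -17.8750 = 80.0724°.
a = sin²(Δφ/2) + cos φ₁ · cos φ₂ · sin²(Δλ/2) = 0.422505.
c = 2·atan2(√a, √(1−a)) = 1.41518 rad → d = 6371·c ≈ 9016.10 km.

9016 km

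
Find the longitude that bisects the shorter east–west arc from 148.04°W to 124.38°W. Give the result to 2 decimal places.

136.21°W

Signed shortest Δλ from -148.04° to -124.38° is +23.66°.
Midpoint longitude = -148.04° + (+23.66°)/2 = -148.04° + 11.83° = -136.21°.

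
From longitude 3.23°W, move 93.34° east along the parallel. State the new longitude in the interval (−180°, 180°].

Start at -3.23°; shift +93.34° → +90.11°.
+90.11° already lies in (−180°, 180°].

90.11°E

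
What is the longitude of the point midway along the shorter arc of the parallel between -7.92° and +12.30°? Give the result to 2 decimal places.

Signed shortest Δλ from -7.92° to +12.30° is +20.22°.
Midpoint longitude = -7.92° + (+20.22°)/2 = -7.92° + 10.11° = +2.19°.

+2.19°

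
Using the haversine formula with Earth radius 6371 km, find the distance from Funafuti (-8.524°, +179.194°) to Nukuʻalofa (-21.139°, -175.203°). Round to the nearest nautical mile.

Δλ = -175.203 − 179.194 = -354.397°; wrapped into (−180°, 180°]: 5.603°.
Δφ = -21.139 − -8.524 = -12.615°.
a = sin²(Δφ/2) + cos φ₁ · cos φ₂ · sin²(Δλ/2) = 0.014274.
c = 2·atan2(√a, √(1−a)) = 0.23952 rad → d = 6371·c ≈ 1525.96 km ≈ 823.95 nmi.

824 nmi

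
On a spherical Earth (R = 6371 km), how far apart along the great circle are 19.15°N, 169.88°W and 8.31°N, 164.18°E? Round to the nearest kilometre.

Δλ = 164.18 − -169.88 = 334.06°; wrapped into (−180°, 180°]: -25.94°.
Δφ = 8.31 − 19.15 = -10.84°.
a = sin²(Δφ/2) + cos φ₁ · cos φ₂ · sin²(Δλ/2) = 0.056008.
c = 2·atan2(√a, √(1−a)) = 0.47786 rad → d = 6371·c ≈ 3044.42 km.

3044 km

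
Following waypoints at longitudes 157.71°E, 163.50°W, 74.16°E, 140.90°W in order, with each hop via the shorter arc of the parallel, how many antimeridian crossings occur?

3

Leg 1: +157.71° → -163.50°, shortest Δλ = 38.79° (east) — crosses 180°.
Leg 2: -163.50° → +74.16°, shortest Δλ = -122.34° (west) — crosses 180°.
Leg 3: +74.16° → -140.90°, shortest Δλ = 144.94° (east) — crosses 180°.
Total crossings: 3.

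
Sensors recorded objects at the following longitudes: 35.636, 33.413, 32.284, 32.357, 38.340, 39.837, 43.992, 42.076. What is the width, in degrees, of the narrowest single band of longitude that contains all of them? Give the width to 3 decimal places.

11.708°

Sort the longitudes: +32.284°, +32.357°, +33.413°, +35.636°, +38.340°, +39.837°, +42.076°, +43.992°.
Eastward gaps between consecutive values (wrapping around): 0.073°, 1.056°, 2.223°, 2.704°, 1.497°, 2.239°, 1.916°, 348.292°.
Largest gap = 348.292° ⇒ minimal covering band is its complement: 360° − 348.292° = 11.708°.
Band runs from +32.284° eastward to +43.992°.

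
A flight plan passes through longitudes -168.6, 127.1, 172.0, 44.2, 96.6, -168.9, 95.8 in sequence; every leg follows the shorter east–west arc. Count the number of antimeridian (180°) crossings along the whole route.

Leg 1: -168.6° → +127.1°, shortest Δλ = -64.3° (west) — crosses 180°.
Leg 2: +127.1° → +172.0°, shortest Δλ = 44.9° (east) — does not cross 180°.
Leg 3: +172.0° → +44.2°, shortest Δλ = -127.8° (west) — does not cross 180°.
Leg 4: +44.2° → +96.6°, shortest Δλ = 52.4° (east) — does not cross 180°.
Leg 5: +96.6° → -168.9°, shortest Δλ = 94.5° (east) — crosses 180°.
Leg 6: -168.9° → +95.8°, shortest Δλ = -95.3° (west) — crosses 180°.
Total crossings: 3.

3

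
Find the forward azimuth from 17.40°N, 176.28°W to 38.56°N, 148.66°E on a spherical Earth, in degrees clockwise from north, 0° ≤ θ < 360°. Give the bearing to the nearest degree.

312°

Δλ = 148.66 − -176.28 = 324.94°; wrapped into (−180°, 180°]: -35.06°.
θ = atan2( sin Δλ · cos φ₂ , cos φ₁ · sin φ₂ − sin φ₁ · cos φ₂ · cos Δλ )
  = atan2(-0.44918, 0.40340) = -48.074° → normalised to [0°, 360°): 311.926°.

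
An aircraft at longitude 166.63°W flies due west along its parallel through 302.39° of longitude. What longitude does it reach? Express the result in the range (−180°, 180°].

109.02°W

Start at -166.63°; shift −302.39° → -469.02°.
-469.02° lies outside (−180°, 180°]; add 360° → -109.02°.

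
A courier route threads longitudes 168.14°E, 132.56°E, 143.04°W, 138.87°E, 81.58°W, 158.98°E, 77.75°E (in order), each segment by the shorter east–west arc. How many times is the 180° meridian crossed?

Leg 1: +168.14° → +132.56°, shortest Δλ = -35.58° (west) — does not cross 180°.
Leg 2: +132.56° → -143.04°, shortest Δλ = 84.4° (east) — crosses 180°.
Leg 3: -143.04° → +138.87°, shortest Δλ = -78.09° (west) — crosses 180°.
Leg 4: +138.87° → -81.58°, shortest Δλ = 139.55° (east) — crosses 180°.
Leg 5: -81.58° → +158.98°, shortest Δλ = -119.44° (west) — crosses 180°.
Leg 6: +158.98° → +77.75°, shortest Δλ = -81.23° (west) — does not cross 180°.
Total crossings: 4.

4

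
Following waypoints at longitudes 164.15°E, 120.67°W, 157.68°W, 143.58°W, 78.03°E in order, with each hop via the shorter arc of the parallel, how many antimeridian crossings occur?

2

Leg 1: +164.15° → -120.67°, shortest Δλ = 75.18° (east) — crosses 180°.
Leg 2: -120.67° → -157.68°, shortest Δλ = -37.01° (west) — does not cross 180°.
Leg 3: -157.68° → -143.58°, shortest Δλ = 14.1° (east) — does not cross 180°.
Leg 4: -143.58° → +78.03°, shortest Δλ = -138.39° (west) — crosses 180°.
Total crossings: 2.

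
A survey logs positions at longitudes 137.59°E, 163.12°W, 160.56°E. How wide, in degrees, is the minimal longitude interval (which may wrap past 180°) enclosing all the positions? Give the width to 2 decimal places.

Sort the longitudes: -163.12°, +137.59°, +160.56°.
Eastward gaps between consecutive values (wrapping around): 300.71°, 22.97°, 36.32°.
Largest gap = 300.71° ⇒ minimal covering band is its complement: 360° − 300.71° = 59.29°.
Band runs from +137.59° eastward to -163.12°, crossing the antimeridian.

59.29°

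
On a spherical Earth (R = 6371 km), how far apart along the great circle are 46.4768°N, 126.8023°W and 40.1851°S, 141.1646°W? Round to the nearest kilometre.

Δλ = -141.1646 − -126.8023 = -14.3623°.
Δφ = -40.1851 − 46.4768 = -86.6619°.
a = sin²(Δφ/2) + cos φ₁ · cos φ₂ · sin²(Δλ/2) = 0.479107.
c = 2·atan2(√a, √(1−a)) = 1.52900 rad → d = 6371·c ≈ 9741.25 km.

9741 km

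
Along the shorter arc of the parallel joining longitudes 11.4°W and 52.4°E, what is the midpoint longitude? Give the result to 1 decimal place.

20.5°E

Signed shortest Δλ from -11.4° to +52.4° is +63.8°.
Midpoint longitude = -11.4° + (+63.8°)/2 = -11.4° + 31.9° = +20.5°.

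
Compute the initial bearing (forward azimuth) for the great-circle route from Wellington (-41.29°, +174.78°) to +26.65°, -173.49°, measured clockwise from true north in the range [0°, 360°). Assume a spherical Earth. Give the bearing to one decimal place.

11.2°

Δλ = -173.49 − 174.78 = -348.27°; wrapped into (−180°, 180°]: 11.73°.
θ = atan2( sin Δλ · cos φ₂ , cos φ₁ · sin φ₂ − sin φ₁ · cos φ₂ · cos Δλ )
  = atan2(0.18170, 0.91447) = 11.238° → normalised to [0°, 360°): 11.238°.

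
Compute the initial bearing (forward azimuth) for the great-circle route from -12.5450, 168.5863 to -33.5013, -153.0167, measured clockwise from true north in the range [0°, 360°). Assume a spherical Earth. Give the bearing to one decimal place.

127.5°

Δλ = -153.0167 − 168.5863 = -321.6030°; wrapped into (−180°, 180°]: 38.3970°.
θ = atan2( sin Δλ · cos φ₂ , cos φ₁ · sin φ₂ − sin φ₁ · cos φ₂ · cos Δλ )
  = atan2(0.51792, -0.39683) = 127.459° → normalised to [0°, 360°): 127.459°.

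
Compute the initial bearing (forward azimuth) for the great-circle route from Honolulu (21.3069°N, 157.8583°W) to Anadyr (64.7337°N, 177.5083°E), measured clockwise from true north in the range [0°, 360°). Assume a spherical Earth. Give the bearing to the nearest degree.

Δλ = 177.5083 − -157.8583 = 335.3666°; wrapped into (−180°, 180°]: -24.6334°.
θ = atan2( sin Δλ · cos φ₂ , cos φ₁ · sin φ₂ − sin φ₁ · cos φ₂ · cos Δλ )
  = atan2(-0.17791, 0.70154) = -14.230° → normalised to [0°, 360°): 345.770°.

346°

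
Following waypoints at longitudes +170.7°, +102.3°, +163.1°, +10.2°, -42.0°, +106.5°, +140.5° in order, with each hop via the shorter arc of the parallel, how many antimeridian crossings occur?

0

Leg 1: +170.7° → +102.3°, shortest Δλ = -68.4° (west) — does not cross 180°.
Leg 2: +102.3° → +163.1°, shortest Δλ = 60.8° (east) — does not cross 180°.
Leg 3: +163.1° → +10.2°, shortest Δλ = -152.9° (west) — does not cross 180°.
Leg 4: +10.2° → -42.0°, shortest Δλ = -52.2° (west) — does not cross 180°.
Leg 5: -42.0° → +106.5°, shortest Δλ = 148.5° (east) — does not cross 180°.
Leg 6: +106.5° → +140.5°, shortest Δλ = 34.0° (east) — does not cross 180°.
Total crossings: 0.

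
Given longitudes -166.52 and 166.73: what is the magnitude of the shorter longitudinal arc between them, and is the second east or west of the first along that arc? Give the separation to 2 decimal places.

26.75° west

Raw difference: 166.73 − -166.52 = 333.25°.
Normalise into (−180°, 180°]: 333.25° − 360° = -26.75°.
Negative ⇒ the second point lies to the west; separation 26.75°.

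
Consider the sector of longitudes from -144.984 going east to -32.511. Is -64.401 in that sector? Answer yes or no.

Yes

Band width going east from -144.984° to -32.511°: ((-32.511 − -144.984) mod 360) = 112.473°.
Offset of -64.401° east of the west edge: ((-64.401 − -144.984) mod 360) = 80.583°.
80.583° ≤ 112.473° ⇒ inside.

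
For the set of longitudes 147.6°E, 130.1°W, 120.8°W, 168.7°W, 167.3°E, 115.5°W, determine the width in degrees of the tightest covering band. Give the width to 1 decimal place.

96.9°

Sort the longitudes: -168.7°, -130.1°, -120.8°, -115.5°, +147.6°, +167.3°.
Eastward gaps between consecutive values (wrapping around): 38.6°, 9.3°, 5.3°, 263.1°, 19.7°, 24.0°.
Largest gap = 263.1° ⇒ minimal covering band is its complement: 360° − 263.1° = 96.9°.
Band runs from +147.6° eastward to -115.5°, crossing the antimeridian.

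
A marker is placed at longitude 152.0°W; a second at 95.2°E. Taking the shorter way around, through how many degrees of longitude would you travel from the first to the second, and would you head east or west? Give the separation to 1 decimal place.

112.8° west

Raw difference: 95.2 − -152.0 = 247.2°.
Normalise into (−180°, 180°]: 247.2° − 360° = -112.8°.
Negative ⇒ the second point lies to the west; separation 112.8°.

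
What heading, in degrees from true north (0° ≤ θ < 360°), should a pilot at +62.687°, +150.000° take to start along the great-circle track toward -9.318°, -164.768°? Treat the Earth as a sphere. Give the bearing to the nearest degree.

Δλ = -164.768 − 150.000 = -314.768°; wrapped into (−180°, 180°]: 45.232°.
θ = atan2( sin Δλ · cos φ₂ , cos φ₁ · sin φ₂ − sin φ₁ · cos φ₂ · cos Δλ )
  = atan2(0.70060, -0.69176) = 134.636° → normalised to [0°, 360°): 134.636°.

135°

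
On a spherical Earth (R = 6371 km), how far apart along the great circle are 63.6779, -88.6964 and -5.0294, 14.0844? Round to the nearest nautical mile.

6013 nmi

Δλ = 14.0844 − -88.6964 = 102.7808°.
Δφ = -5.0294 − 63.6779 = -68.7073°.
a = sin²(Δφ/2) + cos φ₁ · cos φ₂ · sin²(Δλ/2) = 0.588146.
c = 2·atan2(√a, √(1−a)) = 1.74802 rad → d = 6371·c ≈ 11136.61 km ≈ 6013.29 nmi.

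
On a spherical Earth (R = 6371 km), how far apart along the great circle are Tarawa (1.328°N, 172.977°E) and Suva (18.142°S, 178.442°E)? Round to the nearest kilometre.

Δλ = 178.442 − 172.977 = 5.465°.
Δφ = -18.142 − 1.328 = -19.470°.
a = sin²(Δφ/2) + cos φ₁ · cos φ₂ · sin²(Δλ/2) = 0.030751.
c = 2·atan2(√a, √(1−a)) = 0.35254 rad → d = 6371·c ≈ 2246.05 km.

2246 km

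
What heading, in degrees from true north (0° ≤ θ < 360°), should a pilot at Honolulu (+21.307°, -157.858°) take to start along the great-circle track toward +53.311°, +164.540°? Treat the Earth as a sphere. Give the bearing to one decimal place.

327.6°

Δλ = 164.540 − -157.858 = 322.398°; wrapped into (−180°, 180°]: -37.602°.
θ = atan2( sin Δλ · cos φ₂ , cos φ₁ · sin φ₂ − sin φ₁ · cos φ₂ · cos Δλ )
  = atan2(-0.36456, 0.57508) = -32.372° → normalised to [0°, 360°): 327.628°.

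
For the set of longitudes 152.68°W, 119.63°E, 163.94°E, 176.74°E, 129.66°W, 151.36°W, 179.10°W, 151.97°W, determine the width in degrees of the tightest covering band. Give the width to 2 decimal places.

Sort the longitudes: -179.10°, -152.68°, -151.97°, -151.36°, -129.66°, +119.63°, +163.94°, +176.74°.
Eastward gaps between consecutive values (wrapping around): 26.42°, 0.71°, 0.61°, 21.70°, 249.29°, 44.31°, 12.80°, 4.16°.
Largest gap = 249.29° ⇒ minimal covering band is its complement: 360° − 249.29° = 110.71°.
Band runs from +119.63° eastward to -129.66°, crossing the antimeridian.

110.71°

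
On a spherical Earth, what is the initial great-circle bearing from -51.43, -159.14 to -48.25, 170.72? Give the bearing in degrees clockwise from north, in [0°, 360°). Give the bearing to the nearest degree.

Δλ = 170.72 − -159.14 = 329.86°; wrapped into (−180°, 180°]: -30.14°.
θ = atan2( sin Δλ · cos φ₂ , cos φ₁ · sin φ₂ − sin φ₁ · cos φ₂ · cos Δλ )
  = atan2(-0.33435, -0.01491) = -92.554° → normalised to [0°, 360°): 267.446°.

267°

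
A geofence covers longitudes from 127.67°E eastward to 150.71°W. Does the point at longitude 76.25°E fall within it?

No

Band width going east from +127.67° to -150.71°: ((-150.71 − 127.67) mod 360) = 81.62°.
Offset of +76.25° east of the west edge: ((76.25 − 127.67) mod 360) = 308.58°.
308.58° > 81.62° ⇒ outside.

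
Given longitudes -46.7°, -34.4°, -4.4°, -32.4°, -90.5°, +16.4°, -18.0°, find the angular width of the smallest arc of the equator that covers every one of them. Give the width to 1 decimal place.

106.9°

Sort the longitudes: -90.5°, -46.7°, -34.4°, -32.4°, -18.0°, -4.4°, +16.4°.
Eastward gaps between consecutive values (wrapping around): 43.8°, 12.3°, 2.0°, 14.4°, 13.6°, 20.8°, 253.1°.
Largest gap = 253.1° ⇒ minimal covering band is its complement: 360° − 253.1° = 106.9°.
Band runs from -90.5° eastward to +16.4°.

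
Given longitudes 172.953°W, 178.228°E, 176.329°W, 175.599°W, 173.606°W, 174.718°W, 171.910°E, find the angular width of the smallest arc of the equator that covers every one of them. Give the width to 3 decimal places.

Sort the longitudes: -176.329°, -175.599°, -174.718°, -173.606°, -172.953°, +171.910°, +178.228°.
Eastward gaps between consecutive values (wrapping around): 0.730°, 0.881°, 1.112°, 0.653°, 344.863°, 6.318°, 5.443°.
Largest gap = 344.863° ⇒ minimal covering band is its complement: 360° − 344.863° = 15.137°.
Band runs from +171.910° eastward to -172.953°, crossing the antimeridian.

15.137°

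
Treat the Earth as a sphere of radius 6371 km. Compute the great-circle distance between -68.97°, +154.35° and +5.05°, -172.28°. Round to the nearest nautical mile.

4653 nmi

Δλ = -172.28 − 154.35 = -326.63°; wrapped into (−180°, 180°]: 33.37°.
Δφ = 5.05 − -68.97 = 74.02°.
a = sin²(Δφ/2) + cos φ₁ · cos φ₂ · sin²(Δλ/2) = 0.391816.
c = 2·atan2(√a, √(1−a)) = 1.35270 rad → d = 6371·c ≈ 8618.07 km ≈ 4653.38 nmi.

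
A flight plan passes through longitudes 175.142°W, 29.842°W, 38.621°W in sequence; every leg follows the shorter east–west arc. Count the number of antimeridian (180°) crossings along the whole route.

Leg 1: -175.142° → -29.842°, shortest Δλ = 145.3° (east) — does not cross 180°.
Leg 2: -29.842° → -38.621°, shortest Δλ = -8.779° (west) — does not cross 180°.
Total crossings: 0.

0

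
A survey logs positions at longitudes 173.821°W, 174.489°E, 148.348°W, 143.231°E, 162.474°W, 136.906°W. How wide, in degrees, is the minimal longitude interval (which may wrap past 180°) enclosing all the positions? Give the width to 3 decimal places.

Sort the longitudes: -173.821°, -162.474°, -148.348°, -136.906°, +143.231°, +174.489°.
Eastward gaps between consecutive values (wrapping around): 11.347°, 14.126°, 11.442°, 280.137°, 31.258°, 11.690°.
Largest gap = 280.137° ⇒ minimal covering band is its complement: 360° − 280.137° = 79.863°.
Band runs from +143.231° eastward to -136.906°, crossing the antimeridian.

79.863°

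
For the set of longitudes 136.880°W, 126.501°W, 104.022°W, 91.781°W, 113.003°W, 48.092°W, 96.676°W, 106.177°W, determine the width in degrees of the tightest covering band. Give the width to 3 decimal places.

Sort the longitudes: -136.880°, -126.501°, -113.003°, -106.177°, -104.022°, -96.676°, -91.781°, -48.092°.
Eastward gaps between consecutive values (wrapping around): 10.379°, 13.498°, 6.826°, 2.155°, 7.346°, 4.895°, 43.689°, 271.212°.
Largest gap = 271.212° ⇒ minimal covering band is its complement: 360° − 271.212° = 88.788°.
Band runs from -136.880° eastward to -48.092°.

88.788°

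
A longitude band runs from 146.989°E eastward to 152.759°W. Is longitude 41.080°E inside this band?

No

Band width going east from +146.989° to -152.759°: ((-152.759 − 146.989) mod 360) = 60.252°.
Offset of +41.080° east of the west edge: ((41.080 − 146.989) mod 360) = 254.091°.
254.091° > 60.252° ⇒ outside.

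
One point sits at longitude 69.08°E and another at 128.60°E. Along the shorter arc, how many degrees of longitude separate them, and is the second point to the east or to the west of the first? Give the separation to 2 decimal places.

59.52° east

Raw difference: 128.60 − 69.08 = 59.52°.
Normalise into (−180°, 180°]: 59.52° stays 59.52°.
Positive ⇒ the second point lies to the east; separation 59.52°.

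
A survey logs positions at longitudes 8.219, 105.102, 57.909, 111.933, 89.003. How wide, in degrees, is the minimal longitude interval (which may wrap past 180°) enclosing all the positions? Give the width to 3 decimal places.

Sort the longitudes: +8.219°, +57.909°, +89.003°, +105.102°, +111.933°.
Eastward gaps between consecutive values (wrapping around): 49.690°, 31.094°, 16.099°, 6.831°, 256.286°.
Largest gap = 256.286° ⇒ minimal covering band is its complement: 360° − 256.286° = 103.714°.
Band runs from +8.219° eastward to +111.933°.

103.714°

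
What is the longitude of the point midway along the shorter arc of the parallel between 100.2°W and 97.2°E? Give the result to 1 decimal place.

Signed shortest Δλ from -100.2° to +97.2° is -162.6°.
Midpoint longitude = -100.2° + (-162.6°)/2 = -100.2° − 81.3° = -181.5°.
Normalise into (−180°, 180°]: +178.5°.
(The naïve average (-100.2 + +97.2)/2 = -1.5° is on the wrong side of the globe.)

178.5°E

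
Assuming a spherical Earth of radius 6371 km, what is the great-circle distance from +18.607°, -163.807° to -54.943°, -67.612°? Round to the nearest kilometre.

Δλ = -67.612 − -163.807 = 96.195°.
Δφ = -54.943 − 18.607 = -73.550°.
a = sin²(Δφ/2) + cos φ₁ · cos φ₂ · sin²(Δλ/2) = 0.659966.
c = 2·atan2(√a, √(1−a)) = 1.89646 rad → d = 6371·c ≈ 12082.31 km.

12082 km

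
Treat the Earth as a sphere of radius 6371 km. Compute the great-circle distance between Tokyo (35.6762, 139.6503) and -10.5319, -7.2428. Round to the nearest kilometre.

15663 km

Δλ = -7.2428 − 139.6503 = -146.8931°.
Δφ = -10.5319 − 35.6762 = -46.2081°.
a = sin²(Δφ/2) + cos φ₁ · cos φ₂ · sin²(Δλ/2) = 0.887792.
c = 2·atan2(√a, √(1−a)) = 2.45844 rad → d = 6371·c ≈ 15662.69 km.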